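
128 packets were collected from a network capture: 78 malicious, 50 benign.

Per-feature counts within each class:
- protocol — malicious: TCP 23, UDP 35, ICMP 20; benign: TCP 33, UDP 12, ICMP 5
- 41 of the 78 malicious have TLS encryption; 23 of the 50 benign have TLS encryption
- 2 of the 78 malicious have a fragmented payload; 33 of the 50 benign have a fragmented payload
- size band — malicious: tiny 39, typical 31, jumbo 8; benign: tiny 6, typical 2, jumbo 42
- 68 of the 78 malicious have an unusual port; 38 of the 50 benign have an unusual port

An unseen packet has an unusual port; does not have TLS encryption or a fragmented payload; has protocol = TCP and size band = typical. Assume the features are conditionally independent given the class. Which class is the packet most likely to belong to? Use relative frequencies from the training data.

malicious: (78/128) × (23/78) × (37/78) × (76/78) × (31/78) × (68/78) ≈ 0.0287757
benign: (50/128) × (33/50) × (27/50) × (17/50) × (2/50) × (38/50) = 0.001438965
Highest score → malicious.

malicious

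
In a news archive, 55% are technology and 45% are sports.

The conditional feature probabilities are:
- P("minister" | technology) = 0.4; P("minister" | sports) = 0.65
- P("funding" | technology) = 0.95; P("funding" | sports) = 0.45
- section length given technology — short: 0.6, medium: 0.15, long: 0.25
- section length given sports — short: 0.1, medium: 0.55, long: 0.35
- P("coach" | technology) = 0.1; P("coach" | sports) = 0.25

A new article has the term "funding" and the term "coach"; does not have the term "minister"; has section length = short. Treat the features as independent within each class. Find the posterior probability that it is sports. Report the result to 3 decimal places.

technology: 0.55 × (1−0.4) × 0.95 × 0.6 × 0.1 = 0.01881
sports: 0.45 × (1−0.65) × 0.45 × 0.1 × 0.25 = 0.001771875
P(sports | x) = 0.001771875 / 0.020581875 ≈ 0.086

0.086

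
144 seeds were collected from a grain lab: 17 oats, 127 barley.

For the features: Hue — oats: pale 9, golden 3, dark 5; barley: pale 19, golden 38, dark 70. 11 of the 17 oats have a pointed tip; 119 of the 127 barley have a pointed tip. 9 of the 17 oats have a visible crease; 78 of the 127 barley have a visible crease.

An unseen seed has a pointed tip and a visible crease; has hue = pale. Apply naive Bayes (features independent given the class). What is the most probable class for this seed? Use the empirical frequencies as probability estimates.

oats: (17/144) × (9/17) × (11/17) × (9/17) ≈ 0.02141
barley: (127/144) × (19/127) × (119/127) × (78/127) ≈ 0.0759321
Highest score → barley.

barley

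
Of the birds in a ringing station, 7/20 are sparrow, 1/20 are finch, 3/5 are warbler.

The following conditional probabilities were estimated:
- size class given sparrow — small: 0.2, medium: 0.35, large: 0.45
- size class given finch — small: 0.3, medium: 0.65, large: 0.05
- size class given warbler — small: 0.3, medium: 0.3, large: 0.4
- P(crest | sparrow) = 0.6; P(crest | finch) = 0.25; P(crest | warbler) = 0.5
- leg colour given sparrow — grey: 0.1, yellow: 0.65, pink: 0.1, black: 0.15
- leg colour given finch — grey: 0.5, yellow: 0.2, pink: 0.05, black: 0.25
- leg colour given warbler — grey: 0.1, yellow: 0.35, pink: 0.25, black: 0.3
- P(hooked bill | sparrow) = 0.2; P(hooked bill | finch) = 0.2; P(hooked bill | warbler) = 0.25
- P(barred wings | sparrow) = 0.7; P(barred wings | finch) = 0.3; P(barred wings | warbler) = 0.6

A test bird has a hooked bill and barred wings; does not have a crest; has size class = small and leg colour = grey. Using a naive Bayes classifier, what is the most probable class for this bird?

warbler

sparrow: 0.35 × 0.2 × (1−0.6) × 0.1 × 0.2 × 0.7 = 0.000392
finch: 0.05 × 0.3 × (1−0.25) × 0.5 × 0.2 × 0.3 = 0.0003375
warbler: 0.6 × 0.3 × (1−0.5) × 0.1 × 0.25 × 0.6 = 0.00135
Highest score → warbler.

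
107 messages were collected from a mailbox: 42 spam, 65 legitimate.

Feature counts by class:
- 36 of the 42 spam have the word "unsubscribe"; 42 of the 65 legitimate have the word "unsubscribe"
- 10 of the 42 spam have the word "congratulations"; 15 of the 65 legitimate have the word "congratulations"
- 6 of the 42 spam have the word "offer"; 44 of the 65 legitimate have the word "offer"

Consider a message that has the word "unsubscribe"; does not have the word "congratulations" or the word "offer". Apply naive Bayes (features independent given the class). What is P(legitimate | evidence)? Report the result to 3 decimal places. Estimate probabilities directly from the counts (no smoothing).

0.307

spam: (42/107) × (36/42) × (32/42) × (36/42) ≈ 0.219722
legitimate: (65/107) × (42/65) × (50/65) × (21/65) ≈ 0.0975502
P(legitimate | x) = 0.0975502 / 0.3172722 ≈ 0.307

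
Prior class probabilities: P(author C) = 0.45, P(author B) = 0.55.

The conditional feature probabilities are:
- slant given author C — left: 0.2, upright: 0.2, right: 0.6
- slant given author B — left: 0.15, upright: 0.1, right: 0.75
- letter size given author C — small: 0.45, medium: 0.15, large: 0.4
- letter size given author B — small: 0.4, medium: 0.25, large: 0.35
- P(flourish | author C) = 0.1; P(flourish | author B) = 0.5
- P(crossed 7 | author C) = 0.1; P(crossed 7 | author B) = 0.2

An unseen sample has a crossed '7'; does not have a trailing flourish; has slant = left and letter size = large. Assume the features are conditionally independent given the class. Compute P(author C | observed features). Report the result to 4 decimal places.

author C: 0.45 × 0.2 × 0.4 × (1−0.1) × 0.1 = 0.00324
author B: 0.55 × 0.15 × 0.35 × (1−0.5) × 0.2 = 0.0028875
P(author C | x) = 0.00324 / 0.0061275 ≈ 0.5288

0.5288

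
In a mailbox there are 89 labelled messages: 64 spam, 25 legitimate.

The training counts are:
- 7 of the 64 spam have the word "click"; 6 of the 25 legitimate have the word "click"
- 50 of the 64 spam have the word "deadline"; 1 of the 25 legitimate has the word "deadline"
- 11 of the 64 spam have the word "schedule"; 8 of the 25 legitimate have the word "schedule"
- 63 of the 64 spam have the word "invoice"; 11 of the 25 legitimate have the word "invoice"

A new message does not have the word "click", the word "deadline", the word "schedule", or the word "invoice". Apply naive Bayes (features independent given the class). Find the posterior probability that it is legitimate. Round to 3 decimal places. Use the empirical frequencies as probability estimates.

spam: (64/89) × (57/64) × (14/64) × (53/64) × (1/64) ≈ 0.0018128
legitimate: (25/89) × (19/25) × (24/25) × (17/25) × (14/25) ≈ 0.0780426
P(legitimate | x) = 0.0780426 / 0.0798554 ≈ 0.977

0.977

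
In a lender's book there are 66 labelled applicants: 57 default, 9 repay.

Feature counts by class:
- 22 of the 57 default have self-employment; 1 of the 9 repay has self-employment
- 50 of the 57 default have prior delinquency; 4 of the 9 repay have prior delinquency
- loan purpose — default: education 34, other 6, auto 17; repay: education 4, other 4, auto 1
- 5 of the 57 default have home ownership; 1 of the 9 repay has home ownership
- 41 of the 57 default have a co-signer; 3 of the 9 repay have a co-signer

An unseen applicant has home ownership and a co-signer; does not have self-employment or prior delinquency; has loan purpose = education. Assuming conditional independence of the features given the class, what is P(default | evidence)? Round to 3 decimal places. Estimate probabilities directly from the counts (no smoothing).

0.689

default: (57/66) × (35/57) × (7/57) × (34/57) × (5/57) × (41/57) ≈ 0.00245107
repay: (9/66) × (8/9) × (5/9) × (4/9) × (1/9) × (3/9) ≈ 0.00110848
P(default | x) = 0.00245107 / 0.00355955 ≈ 0.689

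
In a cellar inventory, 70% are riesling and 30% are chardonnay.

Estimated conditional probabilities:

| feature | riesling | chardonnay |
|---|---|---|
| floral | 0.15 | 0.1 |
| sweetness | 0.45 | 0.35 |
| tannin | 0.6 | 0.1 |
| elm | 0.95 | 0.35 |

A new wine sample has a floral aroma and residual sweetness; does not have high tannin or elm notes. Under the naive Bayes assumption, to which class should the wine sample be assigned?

riesling: 0.7 × 0.15 × 0.45 × (1−0.6) × (1−0.95) = 0.000945
chardonnay: 0.3 × 0.1 × 0.35 × (1−0.1) × (1−0.35) = 0.0061425
Highest score → chardonnay.

chardonnay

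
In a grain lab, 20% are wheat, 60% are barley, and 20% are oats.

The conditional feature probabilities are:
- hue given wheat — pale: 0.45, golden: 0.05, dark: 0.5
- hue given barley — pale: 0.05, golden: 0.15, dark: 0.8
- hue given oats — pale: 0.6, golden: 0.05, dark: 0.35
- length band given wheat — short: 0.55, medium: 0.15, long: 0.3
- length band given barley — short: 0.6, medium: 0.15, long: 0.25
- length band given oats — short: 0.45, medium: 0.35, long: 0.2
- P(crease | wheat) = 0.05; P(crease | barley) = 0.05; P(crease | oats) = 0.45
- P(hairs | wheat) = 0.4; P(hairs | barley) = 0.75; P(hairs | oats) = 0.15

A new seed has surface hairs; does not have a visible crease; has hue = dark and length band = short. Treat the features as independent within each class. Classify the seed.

wheat: 0.2 × 0.5 × 0.55 × (1−0.05) × 0.4 = 0.0209
barley: 0.6 × 0.8 × 0.6 × (1−0.05) × 0.75 = 0.2052
oats: 0.2 × 0.35 × 0.45 × (1−0.45) × 0.15 = 0.00259875
Highest score → barley.

barley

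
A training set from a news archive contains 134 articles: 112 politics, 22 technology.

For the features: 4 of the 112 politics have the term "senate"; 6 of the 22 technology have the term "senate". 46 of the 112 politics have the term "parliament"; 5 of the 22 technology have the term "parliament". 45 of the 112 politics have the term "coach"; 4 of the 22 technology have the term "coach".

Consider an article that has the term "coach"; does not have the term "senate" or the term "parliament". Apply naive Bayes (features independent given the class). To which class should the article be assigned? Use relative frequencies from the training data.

politics: (112/134) × (108/112) × (66/112) × (45/112) ≈ 0.190827
technology: (22/134) × (16/22) × (17/22) × (4/22) ≈ 0.0167756
Highest score → politics.

politics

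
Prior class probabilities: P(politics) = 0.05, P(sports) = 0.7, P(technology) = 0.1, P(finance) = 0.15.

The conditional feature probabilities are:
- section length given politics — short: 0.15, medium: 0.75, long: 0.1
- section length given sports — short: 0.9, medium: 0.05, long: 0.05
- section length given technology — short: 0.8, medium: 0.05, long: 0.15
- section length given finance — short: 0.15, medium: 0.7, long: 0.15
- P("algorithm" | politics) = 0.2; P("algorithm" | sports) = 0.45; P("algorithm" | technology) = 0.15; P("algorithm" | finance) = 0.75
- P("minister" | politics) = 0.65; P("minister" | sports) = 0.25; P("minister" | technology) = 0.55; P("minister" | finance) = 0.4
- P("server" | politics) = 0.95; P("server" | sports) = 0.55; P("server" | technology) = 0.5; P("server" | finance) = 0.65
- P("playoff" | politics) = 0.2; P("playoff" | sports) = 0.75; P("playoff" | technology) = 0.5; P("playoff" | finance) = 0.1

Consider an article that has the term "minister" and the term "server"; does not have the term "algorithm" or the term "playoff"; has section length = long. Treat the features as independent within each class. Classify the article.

politics: 0.05 × 0.1 × (1−0.2) × 0.65 × 0.95 × (1−0.2) = 0.001976
sports: 0.7 × 0.05 × (1−0.45) × 0.25 × 0.55 × (1−0.75) = 0.00066171875
technology: 0.1 × 0.15 × (1−0.15) × 0.55 × 0.5 × (1−0.5) = 0.001753125
finance: 0.15 × 0.15 × (1−0.75) × 0.4 × 0.65 × (1−0.1) = 0.00131625
Highest score → politics.

politics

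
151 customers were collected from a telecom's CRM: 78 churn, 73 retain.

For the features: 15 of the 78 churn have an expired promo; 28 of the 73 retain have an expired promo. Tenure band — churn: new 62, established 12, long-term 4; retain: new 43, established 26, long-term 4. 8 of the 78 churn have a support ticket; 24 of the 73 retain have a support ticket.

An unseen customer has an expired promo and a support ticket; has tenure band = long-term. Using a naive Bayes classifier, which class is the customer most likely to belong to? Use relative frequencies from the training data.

retain

churn: (78/151) × (15/78) × (4/78) × (8/78) ≈ 0.000522487
retain: (73/151) × (28/73) × (4/73) × (24/73) ≈ 0.00334046
Highest score → retain.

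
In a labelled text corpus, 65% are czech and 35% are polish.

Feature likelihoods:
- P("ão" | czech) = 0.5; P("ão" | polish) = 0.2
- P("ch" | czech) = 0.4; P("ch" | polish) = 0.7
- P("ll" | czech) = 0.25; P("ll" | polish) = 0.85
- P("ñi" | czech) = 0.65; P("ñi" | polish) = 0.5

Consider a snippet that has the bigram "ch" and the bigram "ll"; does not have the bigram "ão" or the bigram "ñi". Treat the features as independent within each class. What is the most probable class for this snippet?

czech: 0.65 × (1−0.5) × 0.4 × 0.25 × (1−0.65) = 0.011375
polish: 0.35 × (1−0.2) × 0.7 × 0.85 × (1−0.5) = 0.0833
Highest score → polish.

polish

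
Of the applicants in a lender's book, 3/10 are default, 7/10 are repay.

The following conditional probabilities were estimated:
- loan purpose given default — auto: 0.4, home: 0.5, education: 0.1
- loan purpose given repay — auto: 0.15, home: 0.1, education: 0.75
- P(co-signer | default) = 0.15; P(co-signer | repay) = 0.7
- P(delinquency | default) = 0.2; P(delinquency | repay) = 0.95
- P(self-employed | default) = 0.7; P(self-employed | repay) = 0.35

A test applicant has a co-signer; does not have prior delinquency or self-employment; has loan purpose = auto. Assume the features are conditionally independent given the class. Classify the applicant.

default: 0.3 × 0.4 × 0.15 × (1−0.2) × (1−0.7) = 0.00432
repay: 0.7 × 0.15 × 0.7 × (1−0.95) × (1−0.35) = 0.00238875
Highest score → default.

default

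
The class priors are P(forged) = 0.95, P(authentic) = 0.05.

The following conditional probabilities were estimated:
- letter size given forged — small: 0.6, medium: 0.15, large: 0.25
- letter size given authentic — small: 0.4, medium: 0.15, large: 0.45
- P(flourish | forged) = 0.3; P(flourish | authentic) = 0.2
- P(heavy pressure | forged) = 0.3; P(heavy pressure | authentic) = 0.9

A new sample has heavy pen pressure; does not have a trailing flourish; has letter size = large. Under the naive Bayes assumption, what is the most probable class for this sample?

forged

forged: 0.95 × 0.25 × (1−0.3) × 0.3 = 0.049875
authentic: 0.05 × 0.45 × (1−0.2) × 0.9 = 0.0162
Highest score → forged.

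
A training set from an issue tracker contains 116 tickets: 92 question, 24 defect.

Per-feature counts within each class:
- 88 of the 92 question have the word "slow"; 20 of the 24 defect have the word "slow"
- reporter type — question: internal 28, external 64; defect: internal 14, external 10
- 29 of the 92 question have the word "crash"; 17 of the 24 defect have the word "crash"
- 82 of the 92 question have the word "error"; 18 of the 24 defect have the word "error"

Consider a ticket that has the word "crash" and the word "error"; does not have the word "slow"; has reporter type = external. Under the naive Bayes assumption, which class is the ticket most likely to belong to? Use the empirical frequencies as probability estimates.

defect

question: (92/116) × (4/92) × (64/92) × (29/92) × (82/92) ≈ 0.00673954
defect: (24/116) × (4/24) × (10/24) × (17/24) × (18/24) ≈ 0.0076329
Highest score → defect.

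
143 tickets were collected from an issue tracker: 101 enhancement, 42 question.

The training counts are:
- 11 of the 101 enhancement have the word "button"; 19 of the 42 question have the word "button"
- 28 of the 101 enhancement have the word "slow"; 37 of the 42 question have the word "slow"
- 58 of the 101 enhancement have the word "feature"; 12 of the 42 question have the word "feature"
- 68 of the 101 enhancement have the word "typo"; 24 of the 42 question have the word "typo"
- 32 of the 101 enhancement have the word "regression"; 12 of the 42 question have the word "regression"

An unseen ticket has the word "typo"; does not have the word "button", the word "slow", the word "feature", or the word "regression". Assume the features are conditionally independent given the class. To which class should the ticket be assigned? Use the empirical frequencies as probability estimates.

enhancement: (101/143) × (90/101) × (73/101) × (43/101) × (68/101) × (69/101) ≈ 0.089078
question: (42/143) × (23/42) × (5/42) × (30/42) × (24/42) × (30/42) ≈ 0.00558237
Highest score → enhancement.

enhancement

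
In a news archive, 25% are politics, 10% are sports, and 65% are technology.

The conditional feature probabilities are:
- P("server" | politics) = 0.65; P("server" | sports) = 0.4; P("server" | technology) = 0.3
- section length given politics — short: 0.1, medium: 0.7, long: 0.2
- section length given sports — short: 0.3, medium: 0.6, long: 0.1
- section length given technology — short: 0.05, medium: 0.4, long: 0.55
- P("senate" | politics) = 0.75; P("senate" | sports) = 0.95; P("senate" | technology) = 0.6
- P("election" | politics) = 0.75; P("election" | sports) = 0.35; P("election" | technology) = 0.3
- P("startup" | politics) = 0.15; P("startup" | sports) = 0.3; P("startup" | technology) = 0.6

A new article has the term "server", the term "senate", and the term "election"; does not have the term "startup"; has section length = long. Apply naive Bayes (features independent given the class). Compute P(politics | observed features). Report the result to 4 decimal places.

politics: 0.25 × 0.65 × 0.2 × 0.75 × 0.75 × (1−0.15) = 0.0155390625
sports: 0.1 × 0.4 × 0.1 × 0.95 × 0.35 × (1−0.3) = 0.000931
technology: 0.65 × 0.3 × 0.55 × 0.6 × 0.3 × (1−0.6) = 0.007722
P(politics | x) = 0.0155390625 / 0.0241920625 ≈ 0.6423

0.6423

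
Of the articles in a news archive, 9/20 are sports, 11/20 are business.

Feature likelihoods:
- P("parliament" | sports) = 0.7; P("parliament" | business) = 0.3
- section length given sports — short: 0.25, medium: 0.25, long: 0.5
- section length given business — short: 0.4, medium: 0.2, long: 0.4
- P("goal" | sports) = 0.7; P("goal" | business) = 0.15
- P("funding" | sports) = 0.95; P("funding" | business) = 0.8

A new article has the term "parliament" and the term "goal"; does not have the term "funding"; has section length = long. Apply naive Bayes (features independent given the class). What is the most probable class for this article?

sports: 0.45 × 0.7 × 0.5 × 0.7 × (1−0.95) = 0.0055125
business: 0.55 × 0.3 × 0.4 × 0.15 × (1−0.8) = 0.00198
Highest score → sports.

sports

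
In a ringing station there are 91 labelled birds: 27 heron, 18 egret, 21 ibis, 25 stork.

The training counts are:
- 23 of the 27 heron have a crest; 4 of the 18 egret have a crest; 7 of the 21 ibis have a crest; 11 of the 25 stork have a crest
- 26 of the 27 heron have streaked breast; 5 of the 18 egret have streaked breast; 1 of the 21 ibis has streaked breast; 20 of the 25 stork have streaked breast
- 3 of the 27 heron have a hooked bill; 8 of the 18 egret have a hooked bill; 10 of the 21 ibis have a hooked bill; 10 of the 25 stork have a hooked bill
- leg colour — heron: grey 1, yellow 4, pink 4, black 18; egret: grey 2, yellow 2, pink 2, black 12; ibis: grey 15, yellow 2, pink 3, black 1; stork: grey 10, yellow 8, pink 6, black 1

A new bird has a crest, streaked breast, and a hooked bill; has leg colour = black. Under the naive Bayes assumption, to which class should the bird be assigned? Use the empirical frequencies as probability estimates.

heron

heron: (27/91) × (23/27) × (26/27) × (3/27) × (18/27) ≈ 0.0180286
egret: (18/91) × (4/18) × (5/18) × (8/18) × (12/18) ≈ 0.00361778
ibis: (21/91) × (7/21) × (1/21) × (10/21) × (1/21) ≈ 0.0000830613
stork: (25/91) × (11/25) × (20/25) × (10/25) × (1/25) ≈ 0.00154725
Highest score → heron.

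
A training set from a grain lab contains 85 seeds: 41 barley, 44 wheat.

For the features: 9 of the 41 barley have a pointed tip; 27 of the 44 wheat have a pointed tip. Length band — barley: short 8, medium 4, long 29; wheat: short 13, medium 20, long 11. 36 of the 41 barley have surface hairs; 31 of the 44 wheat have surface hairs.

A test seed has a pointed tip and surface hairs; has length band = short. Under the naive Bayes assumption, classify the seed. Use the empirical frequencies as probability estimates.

wheat

barley: (41/85) × (9/41) × (8/41) × (36/41) ≈ 0.0181405
wheat: (44/85) × (27/44) × (13/44) × (31/44) ≈ 0.0661218
Highest score → wheat.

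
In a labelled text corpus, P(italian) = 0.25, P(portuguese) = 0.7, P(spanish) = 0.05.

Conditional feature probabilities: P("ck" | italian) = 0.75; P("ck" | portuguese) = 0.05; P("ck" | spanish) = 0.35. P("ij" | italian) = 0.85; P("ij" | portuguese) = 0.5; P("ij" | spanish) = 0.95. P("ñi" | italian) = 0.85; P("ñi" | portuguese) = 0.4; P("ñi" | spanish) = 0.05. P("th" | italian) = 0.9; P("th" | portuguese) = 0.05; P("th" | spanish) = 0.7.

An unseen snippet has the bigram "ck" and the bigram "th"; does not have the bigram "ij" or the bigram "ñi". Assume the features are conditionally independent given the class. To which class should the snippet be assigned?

italian

italian: 0.25 × 0.75 × (1−0.85) × (1−0.85) × 0.9 = 0.003796875
portuguese: 0.7 × 0.05 × (1−0.5) × (1−0.4) × 0.05 = 0.000525
spanish: 0.05 × 0.35 × (1−0.95) × (1−0.05) × 0.7 = 0.000581875
Highest score → italian.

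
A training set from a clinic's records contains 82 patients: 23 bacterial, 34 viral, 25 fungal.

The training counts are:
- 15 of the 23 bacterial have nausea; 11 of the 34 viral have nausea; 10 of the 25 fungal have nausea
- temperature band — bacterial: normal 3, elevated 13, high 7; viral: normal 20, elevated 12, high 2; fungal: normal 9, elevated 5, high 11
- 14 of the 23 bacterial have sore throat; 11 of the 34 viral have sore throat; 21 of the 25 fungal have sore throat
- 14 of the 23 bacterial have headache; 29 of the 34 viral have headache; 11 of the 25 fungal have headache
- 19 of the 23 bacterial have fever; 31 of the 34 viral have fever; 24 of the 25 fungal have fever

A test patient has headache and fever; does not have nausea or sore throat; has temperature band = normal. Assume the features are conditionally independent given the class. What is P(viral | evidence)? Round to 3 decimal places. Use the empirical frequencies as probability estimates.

0.926

bacterial: (23/82) × (8/23) × (3/23) × (9/23) × (14/23) × (19/23) ≈ 0.00250386
viral: (34/82) × (23/34) × (20/34) × (23/34) × (29/34) × (31/34) ≈ 0.0867992
fungal: (25/82) × (15/25) × (9/25) × (4/25) × (11/25) × (24/25) ≈ 0.00445065
P(viral | x) = 0.0867992 / 0.09375371 ≈ 0.926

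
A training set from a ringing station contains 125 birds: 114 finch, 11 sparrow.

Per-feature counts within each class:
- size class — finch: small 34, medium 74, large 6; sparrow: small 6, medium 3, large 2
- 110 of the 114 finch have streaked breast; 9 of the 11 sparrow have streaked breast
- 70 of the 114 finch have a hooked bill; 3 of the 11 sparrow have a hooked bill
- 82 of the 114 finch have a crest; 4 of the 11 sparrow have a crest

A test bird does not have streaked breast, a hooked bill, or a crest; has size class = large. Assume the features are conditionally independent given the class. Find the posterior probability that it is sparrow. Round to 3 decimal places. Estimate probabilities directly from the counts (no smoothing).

0.881

finch: (114/125) × (6/114) × (4/114) × (44/114) × (32/114) ≈ 0.000182469
sparrow: (11/125) × (2/11) × (2/11) × (8/11) × (7/11) ≈ 0.00134636
P(sparrow | x) = 0.00134636 / 0.001528829 ≈ 0.881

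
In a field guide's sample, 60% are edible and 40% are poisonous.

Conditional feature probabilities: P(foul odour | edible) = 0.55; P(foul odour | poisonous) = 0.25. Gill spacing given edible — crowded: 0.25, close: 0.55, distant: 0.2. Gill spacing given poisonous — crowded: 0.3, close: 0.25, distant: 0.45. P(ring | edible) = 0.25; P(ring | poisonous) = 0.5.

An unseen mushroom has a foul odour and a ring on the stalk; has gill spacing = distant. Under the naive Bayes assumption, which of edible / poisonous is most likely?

edible: 0.6 × 0.55 × 0.2 × 0.25 = 0.0165
poisonous: 0.4 × 0.25 × 0.45 × 0.5 = 0.0225
Highest score → poisonous.

poisonous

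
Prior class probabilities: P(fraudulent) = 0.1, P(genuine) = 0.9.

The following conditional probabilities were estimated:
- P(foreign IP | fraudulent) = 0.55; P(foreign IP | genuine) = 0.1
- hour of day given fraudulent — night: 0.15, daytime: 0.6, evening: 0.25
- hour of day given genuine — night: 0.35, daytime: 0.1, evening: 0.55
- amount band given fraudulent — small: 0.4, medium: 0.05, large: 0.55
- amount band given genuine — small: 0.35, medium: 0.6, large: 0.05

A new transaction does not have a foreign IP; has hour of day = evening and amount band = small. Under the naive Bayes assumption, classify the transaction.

fraudulent: 0.1 × (1−0.55) × 0.25 × 0.4 = 0.0045
genuine: 0.9 × (1−0.1) × 0.55 × 0.35 = 0.155925
Highest score → genuine.

genuine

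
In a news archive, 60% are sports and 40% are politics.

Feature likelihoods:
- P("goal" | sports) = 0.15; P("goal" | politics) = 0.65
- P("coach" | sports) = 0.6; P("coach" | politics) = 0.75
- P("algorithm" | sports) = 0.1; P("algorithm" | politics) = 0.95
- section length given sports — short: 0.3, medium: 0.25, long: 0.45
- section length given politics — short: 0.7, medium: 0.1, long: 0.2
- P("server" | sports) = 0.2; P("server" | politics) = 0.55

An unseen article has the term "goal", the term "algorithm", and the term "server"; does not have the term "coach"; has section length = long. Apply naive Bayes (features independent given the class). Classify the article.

sports: 0.6 × 0.15 × (1−0.6) × 0.1 × 0.45 × 0.2 = 0.000324
politics: 0.4 × 0.65 × (1−0.75) × 0.95 × 0.2 × 0.55 = 0.0067925
Highest score → politics.

politics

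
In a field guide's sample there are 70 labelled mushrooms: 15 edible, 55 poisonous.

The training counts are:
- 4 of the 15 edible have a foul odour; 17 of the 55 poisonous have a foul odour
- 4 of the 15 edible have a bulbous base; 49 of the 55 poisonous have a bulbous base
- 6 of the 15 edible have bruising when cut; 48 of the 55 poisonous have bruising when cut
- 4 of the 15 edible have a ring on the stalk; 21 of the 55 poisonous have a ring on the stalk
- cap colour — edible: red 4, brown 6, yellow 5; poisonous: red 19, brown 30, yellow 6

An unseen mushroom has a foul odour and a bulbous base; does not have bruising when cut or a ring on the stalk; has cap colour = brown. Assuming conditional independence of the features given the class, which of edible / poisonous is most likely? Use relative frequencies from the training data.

edible: (15/70) × (4/15) × (4/15) × (9/15) × (11/15) × (6/15) ≈ 0.0026819
poisonous: (55/70) × (17/55) × (49/55) × (7/55) × (34/55) × (30/55) ≈ 0.00928527
Highest score → poisonous.

poisonous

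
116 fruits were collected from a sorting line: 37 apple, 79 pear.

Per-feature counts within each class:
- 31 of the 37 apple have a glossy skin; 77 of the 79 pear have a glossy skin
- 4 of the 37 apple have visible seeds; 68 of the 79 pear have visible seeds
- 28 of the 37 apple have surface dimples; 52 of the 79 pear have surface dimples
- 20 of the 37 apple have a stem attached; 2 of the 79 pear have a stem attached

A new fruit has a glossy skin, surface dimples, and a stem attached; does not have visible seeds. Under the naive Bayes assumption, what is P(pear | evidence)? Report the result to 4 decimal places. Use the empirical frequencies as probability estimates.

0.0156

apple: (37/116) × (31/37) × (33/37) × (28/37) × (20/37) ≈ 0.0974991
pear: (79/116) × (77/79) × (11/79) × (52/79) × (2/79) ≈ 0.0015402
P(pear | x) = 0.0015402 / 0.0990393 ≈ 0.0156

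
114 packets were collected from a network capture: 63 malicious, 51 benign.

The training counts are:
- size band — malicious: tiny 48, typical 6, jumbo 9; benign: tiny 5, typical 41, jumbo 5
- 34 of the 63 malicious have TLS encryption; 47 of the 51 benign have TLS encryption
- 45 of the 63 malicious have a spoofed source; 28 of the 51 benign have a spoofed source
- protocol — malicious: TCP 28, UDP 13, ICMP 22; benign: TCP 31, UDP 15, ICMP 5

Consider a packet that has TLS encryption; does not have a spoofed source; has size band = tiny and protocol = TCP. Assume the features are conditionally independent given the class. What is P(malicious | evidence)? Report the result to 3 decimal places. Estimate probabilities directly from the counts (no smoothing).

malicious: (63/114) × (48/63) × (34/63) × (18/63) × (28/63) ≈ 0.0288552
benign: (51/114) × (5/51) × (47/51) × (23/51) × (31/51) ≈ 0.0110801
P(malicious | x) = 0.0288552 / 0.0399353 ≈ 0.723

0.723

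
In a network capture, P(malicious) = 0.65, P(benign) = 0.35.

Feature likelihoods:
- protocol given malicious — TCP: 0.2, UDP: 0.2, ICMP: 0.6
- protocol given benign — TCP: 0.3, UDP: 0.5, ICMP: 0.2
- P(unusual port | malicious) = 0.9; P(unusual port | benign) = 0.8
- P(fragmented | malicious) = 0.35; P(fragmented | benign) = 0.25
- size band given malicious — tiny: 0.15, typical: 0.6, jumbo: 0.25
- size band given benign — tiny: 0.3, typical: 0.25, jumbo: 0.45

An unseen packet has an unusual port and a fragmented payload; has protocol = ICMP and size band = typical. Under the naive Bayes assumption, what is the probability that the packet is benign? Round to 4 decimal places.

0.0453

malicious: 0.65 × 0.6 × 0.9 × 0.35 × 0.6 = 0.07371
benign: 0.35 × 0.2 × 0.8 × 0.25 × 0.25 = 0.0035
P(benign | x) = 0.0035 / 0.07721 ≈ 0.0453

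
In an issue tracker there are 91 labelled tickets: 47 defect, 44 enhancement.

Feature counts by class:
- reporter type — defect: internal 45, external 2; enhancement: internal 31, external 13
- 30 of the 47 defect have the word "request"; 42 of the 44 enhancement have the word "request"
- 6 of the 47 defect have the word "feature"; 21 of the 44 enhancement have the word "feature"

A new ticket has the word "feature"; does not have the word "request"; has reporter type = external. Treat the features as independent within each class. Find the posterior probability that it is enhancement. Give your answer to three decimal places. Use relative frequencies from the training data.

defect: (47/91) × (2/47) × (17/47) × (6/47) ≈ 0.00101483
enhancement: (44/91) × (13/44) × (2/44) × (21/44) ≈ 0.00309917
P(enhancement | x) = 0.00309917 / 0.004114 ≈ 0.753

0.753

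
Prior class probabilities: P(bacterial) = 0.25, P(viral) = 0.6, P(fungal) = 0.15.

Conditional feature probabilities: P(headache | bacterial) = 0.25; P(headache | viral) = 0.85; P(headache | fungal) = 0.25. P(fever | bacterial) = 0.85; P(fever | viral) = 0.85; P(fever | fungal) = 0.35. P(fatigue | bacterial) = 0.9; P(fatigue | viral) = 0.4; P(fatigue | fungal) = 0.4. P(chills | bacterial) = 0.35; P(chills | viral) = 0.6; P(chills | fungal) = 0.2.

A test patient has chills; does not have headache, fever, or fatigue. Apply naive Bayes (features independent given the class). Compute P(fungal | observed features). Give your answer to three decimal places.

bacterial: 0.25 × (1−0.25) × (1−0.85) × (1−0.9) × 0.35 = 0.000984375
viral: 0.6 × (1−0.85) × (1−0.85) × (1−0.4) × 0.6 = 0.00486
fungal: 0.15 × (1−0.25) × (1−0.35) × (1−0.4) × 0.2 = 0.008775
P(fungal | x) = 0.008775 / 0.014619375 ≈ 0.600

0.600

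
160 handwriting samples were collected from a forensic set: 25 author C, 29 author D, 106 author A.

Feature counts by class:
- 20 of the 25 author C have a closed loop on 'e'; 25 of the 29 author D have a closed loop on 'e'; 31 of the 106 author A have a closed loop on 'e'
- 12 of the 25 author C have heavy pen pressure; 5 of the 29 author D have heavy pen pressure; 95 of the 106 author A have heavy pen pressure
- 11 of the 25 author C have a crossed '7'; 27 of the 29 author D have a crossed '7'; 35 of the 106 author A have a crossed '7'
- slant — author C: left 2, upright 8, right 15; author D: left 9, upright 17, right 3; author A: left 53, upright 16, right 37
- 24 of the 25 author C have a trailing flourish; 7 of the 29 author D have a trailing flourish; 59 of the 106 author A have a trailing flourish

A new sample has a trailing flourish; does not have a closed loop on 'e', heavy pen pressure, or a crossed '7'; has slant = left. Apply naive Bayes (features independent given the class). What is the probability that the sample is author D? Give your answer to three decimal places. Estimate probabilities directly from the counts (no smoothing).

author C: (25/160) × (5/25) × (13/25) × (14/25) × (2/25) × (24/25) = 0.00069888
author D: (29/160) × (4/29) × (24/29) × (2/29) × (9/29) × (7/29) ≈ 0.000106888
author A: (106/160) × (75/106) × (11/106) × (71/106) × (53/106) × (59/106) ≈ 0.00906769
P(author D | x) = 0.000106888 / 0.009873458 ≈ 0.011

0.011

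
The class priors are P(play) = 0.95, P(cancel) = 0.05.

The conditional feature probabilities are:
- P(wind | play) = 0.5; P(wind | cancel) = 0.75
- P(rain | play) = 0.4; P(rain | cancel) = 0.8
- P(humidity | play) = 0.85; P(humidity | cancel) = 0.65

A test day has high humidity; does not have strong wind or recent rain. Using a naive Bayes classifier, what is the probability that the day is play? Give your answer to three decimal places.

0.993

play: 0.95 × (1−0.5) × (1−0.4) × 0.85 = 0.24225
cancel: 0.05 × (1−0.75) × (1−0.8) × 0.65 = 0.001625
P(play | x) = 0.24225 / 0.243875 ≈ 0.993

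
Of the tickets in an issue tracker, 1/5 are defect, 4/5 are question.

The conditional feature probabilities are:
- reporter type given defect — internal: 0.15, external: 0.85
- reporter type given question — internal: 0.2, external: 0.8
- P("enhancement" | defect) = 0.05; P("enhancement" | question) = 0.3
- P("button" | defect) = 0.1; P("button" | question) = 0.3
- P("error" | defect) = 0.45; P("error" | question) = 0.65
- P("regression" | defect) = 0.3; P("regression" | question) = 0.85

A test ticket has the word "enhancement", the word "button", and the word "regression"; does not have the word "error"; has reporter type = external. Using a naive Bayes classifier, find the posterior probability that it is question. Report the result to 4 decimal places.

defect: 0.2 × 0.85 × 0.05 × 0.1 × (1−0.45) × 0.3 = 0.00014025
question: 0.8 × 0.8 × 0.3 × 0.3 × (1−0.65) × 0.85 = 0.017136
P(question | x) = 0.017136 / 0.01727625 ≈ 0.9919

0.9919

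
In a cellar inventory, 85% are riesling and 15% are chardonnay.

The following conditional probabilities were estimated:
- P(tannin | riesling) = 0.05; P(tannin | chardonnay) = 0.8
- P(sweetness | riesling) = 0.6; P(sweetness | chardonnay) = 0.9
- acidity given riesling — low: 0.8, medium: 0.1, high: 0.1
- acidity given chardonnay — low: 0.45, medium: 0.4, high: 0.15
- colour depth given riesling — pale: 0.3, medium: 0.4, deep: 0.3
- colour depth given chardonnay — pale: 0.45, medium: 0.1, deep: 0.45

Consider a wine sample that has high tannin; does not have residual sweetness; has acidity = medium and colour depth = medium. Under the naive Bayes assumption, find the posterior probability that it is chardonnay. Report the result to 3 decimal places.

riesling: 0.85 × 0.05 × (1−0.6) × 0.1 × 0.4 = 0.00068
chardonnay: 0.15 × 0.8 × (1−0.9) × 0.4 × 0.1 = 0.00048
P(chardonnay | x) = 0.00048 / 0.00116 ≈ 0.414

0.414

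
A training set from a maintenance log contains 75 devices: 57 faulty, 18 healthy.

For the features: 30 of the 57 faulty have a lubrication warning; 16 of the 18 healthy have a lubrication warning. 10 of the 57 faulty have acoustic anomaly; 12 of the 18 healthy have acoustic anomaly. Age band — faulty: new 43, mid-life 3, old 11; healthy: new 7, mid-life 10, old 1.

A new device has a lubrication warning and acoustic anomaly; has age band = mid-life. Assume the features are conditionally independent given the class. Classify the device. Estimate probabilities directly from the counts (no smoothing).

healthy

faulty: (57/75) × (30/57) × (10/57) × (3/57) ≈ 0.00369344
healthy: (18/75) × (16/18) × (12/18) × (10/18) ≈ 0.0790123
Highest score → healthy.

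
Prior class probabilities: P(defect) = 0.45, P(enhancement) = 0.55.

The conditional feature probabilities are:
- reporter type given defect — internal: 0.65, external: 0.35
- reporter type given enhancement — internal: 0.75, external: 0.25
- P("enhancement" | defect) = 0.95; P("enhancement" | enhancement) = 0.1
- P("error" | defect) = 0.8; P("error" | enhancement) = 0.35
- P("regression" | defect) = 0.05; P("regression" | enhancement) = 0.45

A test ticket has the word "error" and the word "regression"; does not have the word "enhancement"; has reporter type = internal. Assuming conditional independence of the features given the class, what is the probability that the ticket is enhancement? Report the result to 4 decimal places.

defect: 0.45 × 0.65 × (1−0.95) × 0.8 × 0.05 = 0.000585
enhancement: 0.55 × 0.75 × (1−0.1) × 0.35 × 0.45 = 0.058471875
P(enhancement | x) = 0.058471875 / 0.059056875 ≈ 0.9901

0.9901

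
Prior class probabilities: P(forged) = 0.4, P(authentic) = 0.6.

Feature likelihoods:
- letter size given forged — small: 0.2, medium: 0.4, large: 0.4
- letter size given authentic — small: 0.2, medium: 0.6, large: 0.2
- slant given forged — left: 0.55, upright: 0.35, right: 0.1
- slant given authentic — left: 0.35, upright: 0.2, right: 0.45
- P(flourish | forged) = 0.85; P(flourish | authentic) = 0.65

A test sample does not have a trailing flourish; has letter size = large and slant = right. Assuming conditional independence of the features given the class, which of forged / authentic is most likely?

forged: 0.4 × 0.4 × 0.1 × (1−0.85) = 0.0024
authentic: 0.6 × 0.2 × 0.45 × (1−0.65) = 0.0189
Highest score → authentic.

authentic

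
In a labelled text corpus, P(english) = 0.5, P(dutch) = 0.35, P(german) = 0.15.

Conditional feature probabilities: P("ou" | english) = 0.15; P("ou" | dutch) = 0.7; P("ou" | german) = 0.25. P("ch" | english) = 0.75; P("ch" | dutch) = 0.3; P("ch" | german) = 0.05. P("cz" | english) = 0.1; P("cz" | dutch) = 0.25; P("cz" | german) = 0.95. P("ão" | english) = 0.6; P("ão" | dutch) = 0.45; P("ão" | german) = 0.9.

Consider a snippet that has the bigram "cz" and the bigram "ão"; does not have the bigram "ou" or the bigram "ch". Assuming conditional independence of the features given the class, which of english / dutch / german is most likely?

english: 0.5 × (1−0.15) × (1−0.75) × 0.1 × 0.6 = 0.006375
dutch: 0.35 × (1−0.7) × (1−0.3) × 0.25 × 0.45 = 0.00826875
german: 0.15 × (1−0.25) × (1−0.05) × 0.95 × 0.9 = 0.091378125
Highest score → german.

german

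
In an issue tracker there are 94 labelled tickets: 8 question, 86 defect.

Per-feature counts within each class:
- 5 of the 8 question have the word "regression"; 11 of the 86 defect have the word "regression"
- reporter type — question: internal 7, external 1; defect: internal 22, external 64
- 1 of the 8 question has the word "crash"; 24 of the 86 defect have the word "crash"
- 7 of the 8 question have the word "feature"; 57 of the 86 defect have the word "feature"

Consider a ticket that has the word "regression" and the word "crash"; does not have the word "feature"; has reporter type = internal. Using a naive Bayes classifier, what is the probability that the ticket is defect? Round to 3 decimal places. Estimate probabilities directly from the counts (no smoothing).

0.795

question: (8/94) × (5/8) × (7/8) × (1/8) × (1/8) ≈ 0.000727227
defect: (86/94) × (11/86) × (22/86) × (24/86) × (29/86) ≈ 0.00281709
P(defect | x) = 0.00281709 / 0.003544317 ≈ 0.795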